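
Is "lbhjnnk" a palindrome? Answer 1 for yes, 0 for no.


Input: lbhjnnk
Reversed: knnjhbl
  Compare pos 0 ('l') with pos 6 ('k'): MISMATCH
  Compare pos 1 ('b') with pos 5 ('n'): MISMATCH
  Compare pos 2 ('h') with pos 4 ('n'): MISMATCH
Result: not a palindrome

0


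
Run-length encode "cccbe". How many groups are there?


Input: cccbe
Scanning for consecutive runs:
  Group 1: 'c' x 3 (positions 0-2)
  Group 2: 'b' x 1 (positions 3-3)
  Group 3: 'e' x 1 (positions 4-4)
Total groups: 3

3


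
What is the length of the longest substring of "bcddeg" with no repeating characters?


Input: "bcddeg"
Sliding window (track last position of each char):
  Position 0 ('b'): window [0,0] length 1 -- new best
  Position 1 ('c'): window [0,1] length 2 -- new best
  Position 2 ('d'): window [0,2] length 3 -- new best
  Position 3 ('d'): repeat (last at 2), move window start to 3
  Position 3 ('d'): window [3,3] length 1
  Position 4 ('e'): window [3,4] length 2
  Position 5 ('g'): window [3,5] length 3
Longest substring with no repeats: "bcd" with length 3

3


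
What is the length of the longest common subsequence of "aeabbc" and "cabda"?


LCS of "aeabbc" and "cabda"
DP table:
           c    a    b    d    a
      0    0    0    0    0    0
  a   0    0    1    1    1    1
  e   0    0    1    1    1    1
  a   0    0    1    1    1    2
  b   0    0    1    2    2    2
  b   0    0    1    2    2    2
  c   0    1    1    2    2    2
LCS length = dp[6][5] = 2

2


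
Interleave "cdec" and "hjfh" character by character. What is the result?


Interleaving "cdec" and "hjfh":
  Position 0: 'c' from first, 'h' from second => "ch"
  Position 1: 'd' from first, 'j' from second => "dj"
  Position 2: 'e' from first, 'f' from second => "ef"
  Position 3: 'c' from first, 'h' from second => "ch"
Result: chdjefch

chdjefch


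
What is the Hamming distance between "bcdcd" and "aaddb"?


Comparing "bcdcd" and "aaddb" position by position:
  Position 0: 'b' vs 'a' => differ
  Position 1: 'c' vs 'a' => differ
  Position 2: 'd' vs 'd' => same
  Position 3: 'c' vs 'd' => differ
  Position 4: 'd' vs 'b' => differ
Total differences (Hamming distance): 4

4


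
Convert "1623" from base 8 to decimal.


Input: "1623" in base 8
Positional expansion:
  Digit '1' (value 1) x 8^3 = 512
  Digit '6' (value 6) x 8^2 = 384
  Digit '2' (value 2) x 8^1 = 16
  Digit '3' (value 3) x 8^0 = 3
Sum = 915

915


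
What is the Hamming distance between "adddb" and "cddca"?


Comparing "adddb" and "cddca" position by position:
  Position 0: 'a' vs 'c' => differ
  Position 1: 'd' vs 'd' => same
  Position 2: 'd' vs 'd' => same
  Position 3: 'd' vs 'c' => differ
  Position 4: 'b' vs 'a' => differ
Total differences (Hamming distance): 3

3


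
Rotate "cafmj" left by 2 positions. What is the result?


Input: "cafmj", rotate left by 2
First 2 characters: "ca"
Remaining characters: "fmj"
Concatenate remaining + first: "fmj" + "ca" = "fmjca"

fmjca


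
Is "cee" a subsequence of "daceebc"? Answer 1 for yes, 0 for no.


Check if "cee" is a subsequence of "daceebc"
Greedy scan:
  Position 0 ('d'): no match needed
  Position 1 ('a'): no match needed
  Position 2 ('c'): matches sub[0] = 'c'
  Position 3 ('e'): matches sub[1] = 'e'
  Position 4 ('e'): matches sub[2] = 'e'
  Position 5 ('b'): no match needed
  Position 6 ('c'): no match needed
All 3 characters matched => is a subsequence

1


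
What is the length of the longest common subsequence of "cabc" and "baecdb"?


LCS of "cabc" and "baecdb"
DP table:
           b    a    e    c    d    b
      0    0    0    0    0    0    0
  c   0    0    0    0    1    1    1
  a   0    0    1    1    1    1    1
  b   0    1    1    1    1    1    2
  c   0    1    1    1    2    2    2
LCS length = dp[4][6] = 2

2


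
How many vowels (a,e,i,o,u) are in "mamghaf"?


Input: mamghaf
Checking each character:
  'm' at position 0: consonant
  'a' at position 1: vowel (running total: 1)
  'm' at position 2: consonant
  'g' at position 3: consonant
  'h' at position 4: consonant
  'a' at position 5: vowel (running total: 2)
  'f' at position 6: consonant
Total vowels: 2

2


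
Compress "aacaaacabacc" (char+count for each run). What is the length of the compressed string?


Input: aacaaacabacc
Runs:
  'a' x 2 => "a2"
  'c' x 1 => "c1"
  'a' x 3 => "a3"
  'c' x 1 => "c1"
  'a' x 1 => "a1"
  'b' x 1 => "b1"
  'a' x 1 => "a1"
  'c' x 2 => "c2"
Compressed: "a2c1a3c1a1b1a1c2"
Compressed length: 16

16


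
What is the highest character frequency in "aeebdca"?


Input: aeebdca
Character counts:
  'a': 2
  'b': 1
  'c': 1
  'd': 1
  'e': 2
Maximum frequency: 2

2


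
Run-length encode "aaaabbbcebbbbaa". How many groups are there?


Input: aaaabbbcebbbbaa
Scanning for consecutive runs:
  Group 1: 'a' x 4 (positions 0-3)
  Group 2: 'b' x 3 (positions 4-6)
  Group 3: 'c' x 1 (positions 7-7)
  Group 4: 'e' x 1 (positions 8-8)
  Group 5: 'b' x 4 (positions 9-12)
  Group 6: 'a' x 2 (positions 13-14)
Total groups: 6

6


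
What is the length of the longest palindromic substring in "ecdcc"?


Input: "ecdcc"
Checking substrings for palindromes:
  [1:4] "cdc" (len 3) => palindrome
  [3:5] "cc" (len 2) => palindrome
Longest palindromic substring: "cdc" with length 3

3


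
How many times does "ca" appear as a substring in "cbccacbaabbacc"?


Searching for "ca" in "cbccacbaabbacc"
Scanning each position:
  Position 0: "cb" => no
  Position 1: "bc" => no
  Position 2: "cc" => no
  Position 3: "ca" => MATCH
  Position 4: "ac" => no
  Position 5: "cb" => no
  Position 6: "ba" => no
  Position 7: "aa" => no
  Position 8: "ab" => no
  Position 9: "bb" => no
  Position 10: "ba" => no
  Position 11: "ac" => no
  Position 12: "cc" => no
Total occurrences: 1

1


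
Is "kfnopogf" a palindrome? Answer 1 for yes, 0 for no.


Input: kfnopogf
Reversed: fgoponfk
  Compare pos 0 ('k') with pos 7 ('f'): MISMATCH
  Compare pos 1 ('f') with pos 6 ('g'): MISMATCH
  Compare pos 2 ('n') with pos 5 ('o'): MISMATCH
  Compare pos 3 ('o') with pos 4 ('p'): MISMATCH
Result: not a palindrome

0


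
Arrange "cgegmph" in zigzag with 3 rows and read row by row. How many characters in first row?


Zigzag "cgegmph" into 3 rows:
Placing characters:
  'c' => row 0
  'g' => row 1
  'e' => row 2
  'g' => row 1
  'm' => row 0
  'p' => row 1
  'h' => row 2
Rows:
  Row 0: "cm"
  Row 1: "ggp"
  Row 2: "eh"
First row length: 2

2


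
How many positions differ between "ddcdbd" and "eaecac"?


Comparing "ddcdbd" and "eaecac" position by position:
  Position 0: 'd' vs 'e' => DIFFER
  Position 1: 'd' vs 'a' => DIFFER
  Position 2: 'c' vs 'e' => DIFFER
  Position 3: 'd' vs 'c' => DIFFER
  Position 4: 'b' vs 'a' => DIFFER
  Position 5: 'd' vs 'c' => DIFFER
Positions that differ: 6

6


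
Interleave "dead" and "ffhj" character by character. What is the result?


Interleaving "dead" and "ffhj":
  Position 0: 'd' from first, 'f' from second => "df"
  Position 1: 'e' from first, 'f' from second => "ef"
  Position 2: 'a' from first, 'h' from second => "ah"
  Position 3: 'd' from first, 'j' from second => "dj"
Result: dfefahdj

dfefahdj


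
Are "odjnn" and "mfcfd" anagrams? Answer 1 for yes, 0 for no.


Strings: "odjnn", "mfcfd"
Sorted first:  djnno
Sorted second: cdffm
Differ at position 0: 'd' vs 'c' => not anagrams

0


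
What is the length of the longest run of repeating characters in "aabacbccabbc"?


Input: "aabacbccabbc"
Scanning for longest run:
  Position 1 ('a'): continues run of 'a', length=2
  Position 2 ('b'): new char, reset run to 1
  Position 3 ('a'): new char, reset run to 1
  Position 4 ('c'): new char, reset run to 1
  Position 5 ('b'): new char, reset run to 1
  Position 6 ('c'): new char, reset run to 1
  Position 7 ('c'): continues run of 'c', length=2
  Position 8 ('a'): new char, reset run to 1
  Position 9 ('b'): new char, reset run to 1
  Position 10 ('b'): continues run of 'b', length=2
  Position 11 ('c'): new char, reset run to 1
Longest run: 'a' with length 2

2


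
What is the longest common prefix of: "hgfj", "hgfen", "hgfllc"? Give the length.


Words: hgfj, hgfen, hgfllc
  Position 0: all 'h' => match
  Position 1: all 'g' => match
  Position 2: all 'f' => match
  Position 3: ('j', 'e', 'l') => mismatch, stop
LCP = "hgf" (length 3)

3


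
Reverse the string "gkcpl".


Input: gkcpl
Reading characters right to left:
  Position 4: 'l'
  Position 3: 'p'
  Position 2: 'c'
  Position 1: 'k'
  Position 0: 'g'
Reversed: lpckg

lpckg


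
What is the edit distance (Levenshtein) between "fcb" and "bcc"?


Computing edit distance: "fcb" -> "bcc"
DP table:
           b    c    c
      0    1    2    3
  f   1    1    2    3
  c   2    2    1    2
  b   3    2    2    2
Edit distance = dp[3][3] = 2

2


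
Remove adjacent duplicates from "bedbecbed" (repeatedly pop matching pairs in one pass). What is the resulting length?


Input: bedbecbed
Stack-based adjacent duplicate removal:
  Read 'b': push. Stack: b
  Read 'e': push. Stack: be
  Read 'd': push. Stack: bed
  Read 'b': push. Stack: bedb
  Read 'e': push. Stack: bedbe
  Read 'c': push. Stack: bedbec
  Read 'b': push. Stack: bedbecb
  Read 'e': push. Stack: bedbecbe
  Read 'd': push. Stack: bedbecbed
Final stack: "bedbecbed" (length 9)

9


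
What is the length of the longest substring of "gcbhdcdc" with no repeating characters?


Input: "gcbhdcdc"
Sliding window (track last position of each char):
  Position 0 ('g'): window [0,0] length 1 -- new best
  Position 1 ('c'): window [0,1] length 2 -- new best
  Position 2 ('b'): window [0,2] length 3 -- new best
  Position 3 ('h'): window [0,3] length 4 -- new best
  Position 4 ('d'): window [0,4] length 5 -- new best
  Position 5 ('c'): repeat (last at 1), move window start to 2
  Position 5 ('c'): window [2,5] length 4
  Position 6 ('d'): repeat (last at 4), move window start to 5
  Position 6 ('d'): window [5,6] length 2
  Position 7 ('c'): repeat (last at 5), move window start to 6
  Position 7 ('c'): window [6,7] length 2
Longest substring with no repeats: "gcbhd" with length 5

5


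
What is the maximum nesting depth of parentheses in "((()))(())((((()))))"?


Input: "((()))(())((((()))))"
Tracking depth:
  Position 0 '(': depth becomes 1
  Position 1 '(': depth becomes 2
  Position 2 '(': depth becomes 3
  Position 3 ')': depth becomes 2
  Position 4 ')': depth becomes 1
  Position 5 ')': depth becomes 0
  Position 6 '(': depth becomes 1
  Position 7 '(': depth becomes 2
  Position 8 ')': depth becomes 1
  Position 9 ')': depth becomes 0
  Position 10 '(': depth becomes 1
  Position 11 '(': depth becomes 2
  Position 12 '(': depth becomes 3
  Position 13 '(': depth becomes 4
  Position 14 '(': depth becomes 5
  Position 15 ')': depth becomes 4
  Position 16 ')': depth becomes 3
  Position 17 ')': depth becomes 2
  Position 18 ')': depth becomes 1
  Position 19 ')': depth becomes 0
Maximum depth reached: 5

5


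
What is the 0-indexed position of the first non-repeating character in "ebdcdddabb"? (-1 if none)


Input: ebdcdddabb
Character frequencies:
  'a': 1
  'b': 3
  'c': 1
  'd': 4
  'e': 1
Scanning left to right for freq == 1:
  Position 0 ('e'): unique! => answer = 0

0


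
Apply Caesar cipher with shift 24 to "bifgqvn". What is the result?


Caesar cipher: shift "bifgqvn" by 24
  'b' (pos 1) + 24 = pos 25 = 'z'
  'i' (pos 8) + 24 = pos 6 = 'g'
  'f' (pos 5) + 24 = pos 3 = 'd'
  'g' (pos 6) + 24 = pos 4 = 'e'
  'q' (pos 16) + 24 = pos 14 = 'o'
  'v' (pos 21) + 24 = pos 19 = 't'
  'n' (pos 13) + 24 = pos 11 = 'l'
Result: zgdeotl

zgdeotl


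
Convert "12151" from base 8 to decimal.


Input: "12151" in base 8
Positional expansion:
  Digit '1' (value 1) x 8^4 = 4096
  Digit '2' (value 2) x 8^3 = 1024
  Digit '1' (value 1) x 8^2 = 64
  Digit '5' (value 5) x 8^1 = 40
  Digit '1' (value 1) x 8^0 = 1
Sum = 5225

5225


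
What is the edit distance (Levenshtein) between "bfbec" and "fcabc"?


Computing edit distance: "bfbec" -> "fcabc"
DP table:
           f    c    a    b    c
      0    1    2    3    4    5
  b   1    1    2    3    3    4
  f   2    1    2    3    4    4
  b   3    2    2    3    3    4
  e   4    3    3    3    4    4
  c   5    4    3    4    4    4
Edit distance = dp[5][5] = 4

4


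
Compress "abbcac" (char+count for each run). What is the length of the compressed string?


Input: abbcac
Runs:
  'a' x 1 => "a1"
  'b' x 2 => "b2"
  'c' x 1 => "c1"
  'a' x 1 => "a1"
  'c' x 1 => "c1"
Compressed: "a1b2c1a1c1"
Compressed length: 10

10


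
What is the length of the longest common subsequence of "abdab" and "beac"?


LCS of "abdab" and "beac"
DP table:
           b    e    a    c
      0    0    0    0    0
  a   0    0    0    1    1
  b   0    1    1    1    1
  d   0    1    1    1    1
  a   0    1    1    2    2
  b   0    1    1    2    2
LCS length = dp[5][4] = 2

2


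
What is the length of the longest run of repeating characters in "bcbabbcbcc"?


Input: "bcbabbcbcc"
Scanning for longest run:
  Position 1 ('c'): new char, reset run to 1
  Position 2 ('b'): new char, reset run to 1
  Position 3 ('a'): new char, reset run to 1
  Position 4 ('b'): new char, reset run to 1
  Position 5 ('b'): continues run of 'b', length=2
  Position 6 ('c'): new char, reset run to 1
  Position 7 ('b'): new char, reset run to 1
  Position 8 ('c'): new char, reset run to 1
  Position 9 ('c'): continues run of 'c', length=2
Longest run: 'b' with length 2

2


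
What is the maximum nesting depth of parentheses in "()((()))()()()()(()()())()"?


Input: "()((()))()()()()(()()())()"
Tracking depth:
  Position 0 '(': depth becomes 1
  Position 1 ')': depth becomes 0
  Position 2 '(': depth becomes 1
  Position 3 '(': depth becomes 2
  Position 4 '(': depth becomes 3
  Position 5 ')': depth becomes 2
  Position 6 ')': depth becomes 1
  Position 7 ')': depth becomes 0
  Position 8 '(': depth becomes 1
  Position 9 ')': depth becomes 0
  Position 10 '(': depth becomes 1
  Position 11 ')': depth becomes 0
  Position 12 '(': depth becomes 1
  Position 13 ')': depth becomes 0
  Position 14 '(': depth becomes 1
  Position 15 ')': depth becomes 0
  Position 16 '(': depth becomes 1
  Position 17 '(': depth becomes 2
  Position 18 ')': depth becomes 1
  Position 19 '(': depth becomes 2
  Position 20 ')': depth becomes 1
  Position 21 '(': depth becomes 2
  Position 22 ')': depth becomes 1
  Position 23 ')': depth becomes 0
  Position 24 '(': depth becomes 1
  Position 25 ')': depth becomes 0
Maximum depth reached: 3

3


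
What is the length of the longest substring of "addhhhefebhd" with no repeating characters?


Input: "addhhhefebhd"
Sliding window (track last position of each char):
  Position 0 ('a'): window [0,0] length 1 -- new best
  Position 1 ('d'): window [0,1] length 2 -- new best
  Position 2 ('d'): repeat (last at 1), move window start to 2
  Position 2 ('d'): window [2,2] length 1
  Position 3 ('h'): window [2,3] length 2
  Position 4 ('h'): repeat (last at 3), move window start to 4
  Position 4 ('h'): window [4,4] length 1
  Position 5 ('h'): repeat (last at 4), move window start to 5
  Position 5 ('h'): window [5,5] length 1
  Position 6 ('e'): window [5,6] length 2
  Position 7 ('f'): window [5,7] length 3 -- new best
  Position 8 ('e'): repeat (last at 6), move window start to 7
  Position 8 ('e'): window [7,8] length 2
  Position 9 ('b'): window [7,9] length 3
  Position 10 ('h'): window [7,10] length 4 -- new best
  Position 11 ('d'): window [7,11] length 5 -- new best
Longest substring with no repeats: "febhd" with length 5

5


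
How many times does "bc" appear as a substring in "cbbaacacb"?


Searching for "bc" in "cbbaacacb"
Scanning each position:
  Position 0: "cb" => no
  Position 1: "bb" => no
  Position 2: "ba" => no
  Position 3: "aa" => no
  Position 4: "ac" => no
  Position 5: "ca" => no
  Position 6: "ac" => no
  Position 7: "cb" => no
Total occurrences: 0

0


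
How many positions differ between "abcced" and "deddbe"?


Comparing "abcced" and "deddbe" position by position:
  Position 0: 'a' vs 'd' => DIFFER
  Position 1: 'b' vs 'e' => DIFFER
  Position 2: 'c' vs 'd' => DIFFER
  Position 3: 'c' vs 'd' => DIFFER
  Position 4: 'e' vs 'b' => DIFFER
  Position 5: 'd' vs 'e' => DIFFER
Positions that differ: 6

6


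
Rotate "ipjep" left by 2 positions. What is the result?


Input: "ipjep", rotate left by 2
First 2 characters: "ip"
Remaining characters: "jep"
Concatenate remaining + first: "jep" + "ip" = "jepip"

jepip


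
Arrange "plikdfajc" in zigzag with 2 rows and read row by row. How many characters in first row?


Zigzag "plikdfajc" into 2 rows:
Placing characters:
  'p' => row 0
  'l' => row 1
  'i' => row 0
  'k' => row 1
  'd' => row 0
  'f' => row 1
  'a' => row 0
  'j' => row 1
  'c' => row 0
Rows:
  Row 0: "pidac"
  Row 1: "lkfj"
First row length: 5

5


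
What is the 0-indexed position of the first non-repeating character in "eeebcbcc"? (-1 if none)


Input: eeebcbcc
Character frequencies:
  'b': 2
  'c': 3
  'e': 3
Scanning left to right for freq == 1:
  Position 0 ('e'): freq=3, skip
  Position 1 ('e'): freq=3, skip
  Position 2 ('e'): freq=3, skip
  Position 3 ('b'): freq=2, skip
  Position 4 ('c'): freq=3, skip
  Position 5 ('b'): freq=2, skip
  Position 6 ('c'): freq=3, skip
  Position 7 ('c'): freq=3, skip
  No unique character found => answer = -1

-1


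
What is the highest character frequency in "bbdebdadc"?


Input: bbdebdadc
Character counts:
  'a': 1
  'b': 3
  'c': 1
  'd': 3
  'e': 1
Maximum frequency: 3

3


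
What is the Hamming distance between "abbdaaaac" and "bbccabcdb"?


Comparing "abbdaaaac" and "bbccabcdb" position by position:
  Position 0: 'a' vs 'b' => differ
  Position 1: 'b' vs 'b' => same
  Position 2: 'b' vs 'c' => differ
  Position 3: 'd' vs 'c' => differ
  Position 4: 'a' vs 'a' => same
  Position 5: 'a' vs 'b' => differ
  Position 6: 'a' vs 'c' => differ
  Position 7: 'a' vs 'd' => differ
  Position 8: 'c' vs 'b' => differ
Total differences (Hamming distance): 7

7


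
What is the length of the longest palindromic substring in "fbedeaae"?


Input: "fbedeaae"
Checking substrings for palindromes:
  [4:8] "eaae" (len 4) => palindrome
  [2:5] "ede" (len 3) => palindrome
  [5:7] "aa" (len 2) => palindrome
Longest palindromic substring: "eaae" with length 4

4


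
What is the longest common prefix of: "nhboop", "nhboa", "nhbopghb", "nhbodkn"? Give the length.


Words: nhboop, nhboa, nhbopghb, nhbodkn
  Position 0: all 'n' => match
  Position 1: all 'h' => match
  Position 2: all 'b' => match
  Position 3: all 'o' => match
  Position 4: ('o', 'a', 'p', 'd') => mismatch, stop
LCP = "nhbo" (length 4)

4


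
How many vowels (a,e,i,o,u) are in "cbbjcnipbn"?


Input: cbbjcnipbn
Checking each character:
  'c' at position 0: consonant
  'b' at position 1: consonant
  'b' at position 2: consonant
  'j' at position 3: consonant
  'c' at position 4: consonant
  'n' at position 5: consonant
  'i' at position 6: vowel (running total: 1)
  'p' at position 7: consonant
  'b' at position 8: consonant
  'n' at position 9: consonant
Total vowels: 1

1


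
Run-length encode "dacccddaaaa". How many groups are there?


Input: dacccddaaaa
Scanning for consecutive runs:
  Group 1: 'd' x 1 (positions 0-0)
  Group 2: 'a' x 1 (positions 1-1)
  Group 3: 'c' x 3 (positions 2-4)
  Group 4: 'd' x 2 (positions 5-6)
  Group 5: 'a' x 4 (positions 7-10)
Total groups: 5

5


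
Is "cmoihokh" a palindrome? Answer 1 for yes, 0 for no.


Input: cmoihokh
Reversed: hkohiomc
  Compare pos 0 ('c') with pos 7 ('h'): MISMATCH
  Compare pos 1 ('m') with pos 6 ('k'): MISMATCH
  Compare pos 2 ('o') with pos 5 ('o'): match
  Compare pos 3 ('i') with pos 4 ('h'): MISMATCH
Result: not a palindrome

0


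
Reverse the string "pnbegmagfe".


Input: pnbegmagfe
Reading characters right to left:
  Position 9: 'e'
  Position 8: 'f'
  Position 7: 'g'
  Position 6: 'a'
  Position 5: 'm'
  Position 4: 'g'
  Position 3: 'e'
  Position 2: 'b'
  Position 1: 'n'
  Position 0: 'p'
Reversed: efgamgebnp

efgamgebnp


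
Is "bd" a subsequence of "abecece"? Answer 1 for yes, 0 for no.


Check if "bd" is a subsequence of "abecece"
Greedy scan:
  Position 0 ('a'): no match needed
  Position 1 ('b'): matches sub[0] = 'b'
  Position 2 ('e'): no match needed
  Position 3 ('c'): no match needed
  Position 4 ('e'): no match needed
  Position 5 ('c'): no match needed
  Position 6 ('e'): no match needed
Only matched 1/2 characters => not a subsequence

0


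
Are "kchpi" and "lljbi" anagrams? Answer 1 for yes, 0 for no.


Strings: "kchpi", "lljbi"
Sorted first:  chikp
Sorted second: bijll
Differ at position 0: 'c' vs 'b' => not anagrams

0


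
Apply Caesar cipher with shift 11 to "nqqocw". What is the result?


Caesar cipher: shift "nqqocw" by 11
  'n' (pos 13) + 11 = pos 24 = 'y'
  'q' (pos 16) + 11 = pos 1 = 'b'
  'q' (pos 16) + 11 = pos 1 = 'b'
  'o' (pos 14) + 11 = pos 25 = 'z'
  'c' (pos 2) + 11 = pos 13 = 'n'
  'w' (pos 22) + 11 = pos 7 = 'h'
Result: ybbznh

ybbznh


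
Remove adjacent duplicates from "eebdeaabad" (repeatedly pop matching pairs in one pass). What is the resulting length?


Input: eebdeaabad
Stack-based adjacent duplicate removal:
  Read 'e': push. Stack: e
  Read 'e': matches stack top 'e' => pop. Stack: (empty)
  Read 'b': push. Stack: b
  Read 'd': push. Stack: bd
  Read 'e': push. Stack: bde
  Read 'a': push. Stack: bdea
  Read 'a': matches stack top 'a' => pop. Stack: bde
  Read 'b': push. Stack: bdeb
  Read 'a': push. Stack: bdeba
  Read 'd': push. Stack: bdebad
Final stack: "bdebad" (length 6)

6


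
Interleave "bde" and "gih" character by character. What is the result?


Interleaving "bde" and "gih":
  Position 0: 'b' from first, 'g' from second => "bg"
  Position 1: 'd' from first, 'i' from second => "di"
  Position 2: 'e' from first, 'h' from second => "eh"
Result: bgdieh

bgdieh


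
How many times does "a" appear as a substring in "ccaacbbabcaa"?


Searching for "a" in "ccaacbbabcaa"
Scanning each position:
  Position 0: "c" => no
  Position 1: "c" => no
  Position 2: "a" => MATCH
  Position 3: "a" => MATCH
  Position 4: "c" => no
  Position 5: "b" => no
  Position 6: "b" => no
  Position 7: "a" => MATCH
  Position 8: "b" => no
  Position 9: "c" => no
  Position 10: "a" => MATCH
  Position 11: "a" => MATCH
Total occurrences: 5

5


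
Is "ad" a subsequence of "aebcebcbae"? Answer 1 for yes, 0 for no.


Check if "ad" is a subsequence of "aebcebcbae"
Greedy scan:
  Position 0 ('a'): matches sub[0] = 'a'
  Position 1 ('e'): no match needed
  Position 2 ('b'): no match needed
  Position 3 ('c'): no match needed
  Position 4 ('e'): no match needed
  Position 5 ('b'): no match needed
  Position 6 ('c'): no match needed
  Position 7 ('b'): no match needed
  Position 8 ('a'): no match needed
  Position 9 ('e'): no match needed
Only matched 1/2 characters => not a subsequence

0


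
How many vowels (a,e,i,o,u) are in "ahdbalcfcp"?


Input: ahdbalcfcp
Checking each character:
  'a' at position 0: vowel (running total: 1)
  'h' at position 1: consonant
  'd' at position 2: consonant
  'b' at position 3: consonant
  'a' at position 4: vowel (running total: 2)
  'l' at position 5: consonant
  'c' at position 6: consonant
  'f' at position 7: consonant
  'c' at position 8: consonant
  'p' at position 9: consonant
Total vowels: 2

2


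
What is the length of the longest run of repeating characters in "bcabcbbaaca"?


Input: "bcabcbbaaca"
Scanning for longest run:
  Position 1 ('c'): new char, reset run to 1
  Position 2 ('a'): new char, reset run to 1
  Position 3 ('b'): new char, reset run to 1
  Position 4 ('c'): new char, reset run to 1
  Position 5 ('b'): new char, reset run to 1
  Position 6 ('b'): continues run of 'b', length=2
  Position 7 ('a'): new char, reset run to 1
  Position 8 ('a'): continues run of 'a', length=2
  Position 9 ('c'): new char, reset run to 1
  Position 10 ('a'): new char, reset run to 1
Longest run: 'b' with length 2

2


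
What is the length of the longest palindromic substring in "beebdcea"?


Input: "beebdcea"
Checking substrings for palindromes:
  [0:4] "beeb" (len 4) => palindrome
  [1:3] "ee" (len 2) => palindrome
Longest palindromic substring: "beeb" with length 4

4


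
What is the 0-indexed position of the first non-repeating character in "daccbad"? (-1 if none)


Input: daccbad
Character frequencies:
  'a': 2
  'b': 1
  'c': 2
  'd': 2
Scanning left to right for freq == 1:
  Position 0 ('d'): freq=2, skip
  Position 1 ('a'): freq=2, skip
  Position 2 ('c'): freq=2, skip
  Position 3 ('c'): freq=2, skip
  Position 4 ('b'): unique! => answer = 4

4


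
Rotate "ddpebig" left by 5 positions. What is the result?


Input: "ddpebig", rotate left by 5
First 5 characters: "ddpeb"
Remaining characters: "ig"
Concatenate remaining + first: "ig" + "ddpeb" = "igddpeb"

igddpeb


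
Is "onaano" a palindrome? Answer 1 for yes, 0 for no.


Input: onaano
Reversed: onaano
  Compare pos 0 ('o') with pos 5 ('o'): match
  Compare pos 1 ('n') with pos 4 ('n'): match
  Compare pos 2 ('a') with pos 3 ('a'): match
Result: palindrome

1


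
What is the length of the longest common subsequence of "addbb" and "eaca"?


LCS of "addbb" and "eaca"
DP table:
           e    a    c    a
      0    0    0    0    0
  a   0    0    1    1    1
  d   0    0    1    1    1
  d   0    0    1    1    1
  b   0    0    1    1    1
  b   0    0    1    1    1
LCS length = dp[5][4] = 1

1


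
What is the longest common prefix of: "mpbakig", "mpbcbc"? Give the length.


Words: mpbakig, mpbcbc
  Position 0: all 'm' => match
  Position 1: all 'p' => match
  Position 2: all 'b' => match
  Position 3: ('a', 'c') => mismatch, stop
LCP = "mpb" (length 3)

3


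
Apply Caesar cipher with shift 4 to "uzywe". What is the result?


Caesar cipher: shift "uzywe" by 4
  'u' (pos 20) + 4 = pos 24 = 'y'
  'z' (pos 25) + 4 = pos 3 = 'd'
  'y' (pos 24) + 4 = pos 2 = 'c'
  'w' (pos 22) + 4 = pos 0 = 'a'
  'e' (pos 4) + 4 = pos 8 = 'i'
Result: ydcai

ydcai


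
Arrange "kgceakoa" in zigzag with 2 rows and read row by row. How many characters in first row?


Zigzag "kgceakoa" into 2 rows:
Placing characters:
  'k' => row 0
  'g' => row 1
  'c' => row 0
  'e' => row 1
  'a' => row 0
  'k' => row 1
  'o' => row 0
  'a' => row 1
Rows:
  Row 0: "kcao"
  Row 1: "geka"
First row length: 4

4


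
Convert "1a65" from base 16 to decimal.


Input: "1a65" in base 16
Positional expansion:
  Digit '1' (value 1) x 16^3 = 4096
  Digit 'a' (value 10) x 16^2 = 2560
  Digit '6' (value 6) x 16^1 = 96
  Digit '5' (value 5) x 16^0 = 5
Sum = 6757

6757


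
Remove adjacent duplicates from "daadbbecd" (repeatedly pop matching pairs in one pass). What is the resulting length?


Input: daadbbecd
Stack-based adjacent duplicate removal:
  Read 'd': push. Stack: d
  Read 'a': push. Stack: da
  Read 'a': matches stack top 'a' => pop. Stack: d
  Read 'd': matches stack top 'd' => pop. Stack: (empty)
  Read 'b': push. Stack: b
  Read 'b': matches stack top 'b' => pop. Stack: (empty)
  Read 'e': push. Stack: e
  Read 'c': push. Stack: ec
  Read 'd': push. Stack: ecd
Final stack: "ecd" (length 3)

3


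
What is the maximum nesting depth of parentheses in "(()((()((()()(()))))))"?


Input: "(()((()((()()(()))))))"
Tracking depth:
  Position 0 '(': depth becomes 1
  Position 1 '(': depth becomes 2
  Position 2 ')': depth becomes 1
  Position 3 '(': depth becomes 2
  Position 4 '(': depth becomes 3
  Position 5 '(': depth becomes 4
  Position 6 ')': depth becomes 3
  Position 7 '(': depth becomes 4
  Position 8 '(': depth becomes 5
  Position 9 '(': depth becomes 6
  Position 10 ')': depth becomes 5
  Position 11 '(': depth becomes 6
  Position 12 ')': depth becomes 5
  Position 13 '(': depth becomes 6
  Position 14 '(': depth becomes 7
  Position 15 ')': depth becomes 6
  Position 16 ')': depth becomes 5
  Position 17 ')': depth becomes 4
  Position 18 ')': depth becomes 3
  Position 19 ')': depth becomes 2
  Position 20 ')': depth becomes 1
  Position 21 ')': depth becomes 0
Maximum depth reached: 7

7


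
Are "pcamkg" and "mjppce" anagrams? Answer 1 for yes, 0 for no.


Strings: "pcamkg", "mjppce"
Sorted first:  acgkmp
Sorted second: cejmpp
Differ at position 0: 'a' vs 'c' => not anagrams

0


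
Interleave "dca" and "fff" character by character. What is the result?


Interleaving "dca" and "fff":
  Position 0: 'd' from first, 'f' from second => "df"
  Position 1: 'c' from first, 'f' from second => "cf"
  Position 2: 'a' from first, 'f' from second => "af"
Result: dfcfaf

dfcfaf


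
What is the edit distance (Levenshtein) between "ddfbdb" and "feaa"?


Computing edit distance: "ddfbdb" -> "feaa"
DP table:
           f    e    a    a
      0    1    2    3    4
  d   1    1    2    3    4
  d   2    2    2    3    4
  f   3    2    3    3    4
  b   4    3    3    4    4
  d   5    4    4    4    5
  b   6    5    5    5    5
Edit distance = dp[6][4] = 5

5


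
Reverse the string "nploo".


Input: nploo
Reading characters right to left:
  Position 4: 'o'
  Position 3: 'o'
  Position 2: 'l'
  Position 1: 'p'
  Position 0: 'n'
Reversed: oolpn

oolpn


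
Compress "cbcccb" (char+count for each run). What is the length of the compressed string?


Input: cbcccb
Runs:
  'c' x 1 => "c1"
  'b' x 1 => "b1"
  'c' x 3 => "c3"
  'b' x 1 => "b1"
Compressed: "c1b1c3b1"
Compressed length: 8

8


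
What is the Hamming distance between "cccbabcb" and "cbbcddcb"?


Comparing "cccbabcb" and "cbbcddcb" position by position:
  Position 0: 'c' vs 'c' => same
  Position 1: 'c' vs 'b' => differ
  Position 2: 'c' vs 'b' => differ
  Position 3: 'b' vs 'c' => differ
  Position 4: 'a' vs 'd' => differ
  Position 5: 'b' vs 'd' => differ
  Position 6: 'c' vs 'c' => same
  Position 7: 'b' vs 'b' => same
Total differences (Hamming distance): 5

5


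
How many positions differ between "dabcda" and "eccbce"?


Comparing "dabcda" and "eccbce" position by position:
  Position 0: 'd' vs 'e' => DIFFER
  Position 1: 'a' vs 'c' => DIFFER
  Position 2: 'b' vs 'c' => DIFFER
  Position 3: 'c' vs 'b' => DIFFER
  Position 4: 'd' vs 'c' => DIFFER
  Position 5: 'a' vs 'e' => DIFFER
Positions that differ: 6

6


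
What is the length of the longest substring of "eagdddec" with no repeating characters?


Input: "eagdddec"
Sliding window (track last position of each char):
  Position 0 ('e'): window [0,0] length 1 -- new best
  Position 1 ('a'): window [0,1] length 2 -- new best
  Position 2 ('g'): window [0,2] length 3 -- new best
  Position 3 ('d'): window [0,3] length 4 -- new best
  Position 4 ('d'): repeat (last at 3), move window start to 4
  Position 4 ('d'): window [4,4] length 1
  Position 5 ('d'): repeat (last at 4), move window start to 5
  Position 5 ('d'): window [5,5] length 1
  Position 6 ('e'): window [5,6] length 2
  Position 7 ('c'): window [5,7] length 3
Longest substring with no repeats: "eagd" with length 4

4


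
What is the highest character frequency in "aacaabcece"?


Input: aacaabcece
Character counts:
  'a': 4
  'b': 1
  'c': 3
  'e': 2
Maximum frequency: 4

4


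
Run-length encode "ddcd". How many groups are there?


Input: ddcd
Scanning for consecutive runs:
  Group 1: 'd' x 2 (positions 0-1)
  Group 2: 'c' x 1 (positions 2-2)
  Group 3: 'd' x 1 (positions 3-3)
Total groups: 3

3


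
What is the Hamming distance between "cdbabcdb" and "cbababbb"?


Comparing "cdbabcdb" and "cbababbb" position by position:
  Position 0: 'c' vs 'c' => same
  Position 1: 'd' vs 'b' => differ
  Position 2: 'b' vs 'a' => differ
  Position 3: 'a' vs 'b' => differ
  Position 4: 'b' vs 'a' => differ
  Position 5: 'c' vs 'b' => differ
  Position 6: 'd' vs 'b' => differ
  Position 7: 'b' vs 'b' => same
Total differences (Hamming distance): 6

6


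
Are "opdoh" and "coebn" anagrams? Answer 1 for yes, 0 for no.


Strings: "opdoh", "coebn"
Sorted first:  dhoop
Sorted second: bceno
Differ at position 0: 'd' vs 'b' => not anagrams

0


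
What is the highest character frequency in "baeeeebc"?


Input: baeeeebc
Character counts:
  'a': 1
  'b': 2
  'c': 1
  'e': 4
Maximum frequency: 4

4


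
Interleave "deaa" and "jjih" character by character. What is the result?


Interleaving "deaa" and "jjih":
  Position 0: 'd' from first, 'j' from second => "dj"
  Position 1: 'e' from first, 'j' from second => "ej"
  Position 2: 'a' from first, 'i' from second => "ai"
  Position 3: 'a' from first, 'h' from second => "ah"
Result: djejaiah

djejaiah


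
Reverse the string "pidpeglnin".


Input: pidpeglnin
Reading characters right to left:
  Position 9: 'n'
  Position 8: 'i'
  Position 7: 'n'
  Position 6: 'l'
  Position 5: 'g'
  Position 4: 'e'
  Position 3: 'p'
  Position 2: 'd'
  Position 1: 'i'
  Position 0: 'p'
Reversed: ninlgepdip

ninlgepdip


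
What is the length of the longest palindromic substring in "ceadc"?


Input: "ceadc"
Checking substrings for palindromes:
  No multi-char palindromic substrings found
Longest palindromic substring: "c" with length 1

1


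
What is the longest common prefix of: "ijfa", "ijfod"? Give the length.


Words: ijfa, ijfod
  Position 0: all 'i' => match
  Position 1: all 'j' => match
  Position 2: all 'f' => match
  Position 3: ('a', 'o') => mismatch, stop
LCP = "ijf" (length 3)

3


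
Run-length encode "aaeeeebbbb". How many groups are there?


Input: aaeeeebbbb
Scanning for consecutive runs:
  Group 1: 'a' x 2 (positions 0-1)
  Group 2: 'e' x 4 (positions 2-5)
  Group 3: 'b' x 4 (positions 6-9)
Total groups: 3

3


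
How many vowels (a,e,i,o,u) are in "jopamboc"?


Input: jopamboc
Checking each character:
  'j' at position 0: consonant
  'o' at position 1: vowel (running total: 1)
  'p' at position 2: consonant
  'a' at position 3: vowel (running total: 2)
  'm' at position 4: consonant
  'b' at position 5: consonant
  'o' at position 6: vowel (running total: 3)
  'c' at position 7: consonant
Total vowels: 3

3


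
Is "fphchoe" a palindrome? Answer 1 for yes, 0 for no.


Input: fphchoe
Reversed: eohchpf
  Compare pos 0 ('f') with pos 6 ('e'): MISMATCH
  Compare pos 1 ('p') with pos 5 ('o'): MISMATCH
  Compare pos 2 ('h') with pos 4 ('h'): match
Result: not a palindrome

0


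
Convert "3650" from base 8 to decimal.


Input: "3650" in base 8
Positional expansion:
  Digit '3' (value 3) x 8^3 = 1536
  Digit '6' (value 6) x 8^2 = 384
  Digit '5' (value 5) x 8^1 = 40
  Digit '0' (value 0) x 8^0 = 0
Sum = 1960

1960


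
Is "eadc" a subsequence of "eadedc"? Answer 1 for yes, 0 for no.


Check if "eadc" is a subsequence of "eadedc"
Greedy scan:
  Position 0 ('e'): matches sub[0] = 'e'
  Position 1 ('a'): matches sub[1] = 'a'
  Position 2 ('d'): matches sub[2] = 'd'
  Position 3 ('e'): no match needed
  Position 4 ('d'): no match needed
  Position 5 ('c'): matches sub[3] = 'c'
All 4 characters matched => is a subsequence

1


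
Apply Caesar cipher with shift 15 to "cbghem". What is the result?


Caesar cipher: shift "cbghem" by 15
  'c' (pos 2) + 15 = pos 17 = 'r'
  'b' (pos 1) + 15 = pos 16 = 'q'
  'g' (pos 6) + 15 = pos 21 = 'v'
  'h' (pos 7) + 15 = pos 22 = 'w'
  'e' (pos 4) + 15 = pos 19 = 't'
  'm' (pos 12) + 15 = pos 1 = 'b'
Result: rqvwtb

rqvwtb


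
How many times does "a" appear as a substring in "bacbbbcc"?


Searching for "a" in "bacbbbcc"
Scanning each position:
  Position 0: "b" => no
  Position 1: "a" => MATCH
  Position 2: "c" => no
  Position 3: "b" => no
  Position 4: "b" => no
  Position 5: "b" => no
  Position 6: "c" => no
  Position 7: "c" => no
Total occurrences: 1

1


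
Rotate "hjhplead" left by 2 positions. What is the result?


Input: "hjhplead", rotate left by 2
First 2 characters: "hj"
Remaining characters: "hplead"
Concatenate remaining + first: "hplead" + "hj" = "hpleadhj"

hpleadhj


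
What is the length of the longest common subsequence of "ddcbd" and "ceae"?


LCS of "ddcbd" and "ceae"
DP table:
           c    e    a    e
      0    0    0    0    0
  d   0    0    0    0    0
  d   0    0    0    0    0
  c   0    1    1    1    1
  b   0    1    1    1    1
  d   0    1    1    1    1
LCS length = dp[5][4] = 1

1


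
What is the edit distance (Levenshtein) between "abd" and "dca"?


Computing edit distance: "abd" -> "dca"
DP table:
           d    c    a
      0    1    2    3
  a   1    1    2    2
  b   2    2    2    3
  d   3    2    3    3
Edit distance = dp[3][3] = 3

3


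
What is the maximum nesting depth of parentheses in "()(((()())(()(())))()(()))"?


Input: "()(((()())(()(())))()(()))"
Tracking depth:
  Position 0 '(': depth becomes 1
  Position 1 ')': depth becomes 0
  Position 2 '(': depth becomes 1
  Position 3 '(': depth becomes 2
  Position 4 '(': depth becomes 3
  Position 5 '(': depth becomes 4
  Position 6 ')': depth becomes 3
  Position 7 '(': depth becomes 4
  Position 8 ')': depth becomes 3
  Position 9 ')': depth becomes 2
  Position 10 '(': depth becomes 3
  Position 11 '(': depth becomes 4
  Position 12 ')': depth becomes 3
  Position 13 '(': depth becomes 4
  Position 14 '(': depth becomes 5
  Position 15 ')': depth becomes 4
  Position 16 ')': depth becomes 3
  Position 17 ')': depth becomes 2
  Position 18 ')': depth becomes 1
  Position 19 '(': depth becomes 2
  Position 20 ')': depth becomes 1
  Position 21 '(': depth becomes 2
  Position 22 '(': depth becomes 3
  Position 23 ')': depth becomes 2
  Position 24 ')': depth becomes 1
  Position 25 ')': depth becomes 0
Maximum depth reached: 5

5


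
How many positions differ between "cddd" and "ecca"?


Comparing "cddd" and "ecca" position by position:
  Position 0: 'c' vs 'e' => DIFFER
  Position 1: 'd' vs 'c' => DIFFER
  Position 2: 'd' vs 'c' => DIFFER
  Position 3: 'd' vs 'a' => DIFFER
Positions that differ: 4

4


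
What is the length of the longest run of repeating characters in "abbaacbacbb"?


Input: "abbaacbacbb"
Scanning for longest run:
  Position 1 ('b'): new char, reset run to 1
  Position 2 ('b'): continues run of 'b', length=2
  Position 3 ('a'): new char, reset run to 1
  Position 4 ('a'): continues run of 'a', length=2
  Position 5 ('c'): new char, reset run to 1
  Position 6 ('b'): new char, reset run to 1
  Position 7 ('a'): new char, reset run to 1
  Position 8 ('c'): new char, reset run to 1
  Position 9 ('b'): new char, reset run to 1
  Position 10 ('b'): continues run of 'b', length=2
Longest run: 'b' with length 2

2


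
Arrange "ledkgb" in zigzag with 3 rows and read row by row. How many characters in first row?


Zigzag "ledkgb" into 3 rows:
Placing characters:
  'l' => row 0
  'e' => row 1
  'd' => row 2
  'k' => row 1
  'g' => row 0
  'b' => row 1
Rows:
  Row 0: "lg"
  Row 1: "ekb"
  Row 2: "d"
First row length: 2

2


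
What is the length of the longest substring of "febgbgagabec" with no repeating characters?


Input: "febgbgagabec"
Sliding window (track last position of each char):
  Position 0 ('f'): window [0,0] length 1 -- new best
  Position 1 ('e'): window [0,1] length 2 -- new best
  Position 2 ('b'): window [0,2] length 3 -- new best
  Position 3 ('g'): window [0,3] length 4 -- new best
  Position 4 ('b'): repeat (last at 2), move window start to 3
  Position 4 ('b'): window [3,4] length 2
  Position 5 ('g'): repeat (last at 3), move window start to 4
  Position 5 ('g'): window [4,5] length 2
  Position 6 ('a'): window [4,6] length 3
  Position 7 ('g'): repeat (last at 5), move window start to 6
  Position 7 ('g'): window [6,7] length 2
  Position 8 ('a'): repeat (last at 6), move window start to 7
  Position 8 ('a'): window [7,8] length 2
  Position 9 ('b'): window [7,9] length 3
  Position 10 ('e'): window [7,10] length 4
  Position 11 ('c'): window [7,11] length 5 -- new best
Longest substring with no repeats: "gabec" with length 5

5


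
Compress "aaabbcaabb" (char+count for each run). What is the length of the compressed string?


Input: aaabbcaabb
Runs:
  'a' x 3 => "a3"
  'b' x 2 => "b2"
  'c' x 1 => "c1"
  'a' x 2 => "a2"
  'b' x 2 => "b2"
Compressed: "a3b2c1a2b2"
Compressed length: 10

10
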